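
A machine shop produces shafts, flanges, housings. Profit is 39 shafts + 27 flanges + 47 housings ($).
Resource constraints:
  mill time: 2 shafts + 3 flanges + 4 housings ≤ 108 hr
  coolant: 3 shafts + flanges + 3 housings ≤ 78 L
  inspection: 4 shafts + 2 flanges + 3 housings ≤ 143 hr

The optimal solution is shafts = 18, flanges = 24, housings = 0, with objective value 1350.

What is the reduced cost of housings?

At the optimum: mill time uses 108 of 108 (binding); coolant uses 78 of 78 (binding); inspection uses 120 of 143 (slack = 23).
Since inspection is not tight, its dual is 0.
Dual feasibility on the basic columns requires 2·y_mill time + 3·y_coolant = 39, 3·y_mill time + 1·y_coolant = 27.
→ y_mill time = 6 and y_coolant = 9.
Reduced cost of housings: c₃ − yᵀa₃ = 47 − (6·4 + 9·3) = 47 − 51 = -4.

-4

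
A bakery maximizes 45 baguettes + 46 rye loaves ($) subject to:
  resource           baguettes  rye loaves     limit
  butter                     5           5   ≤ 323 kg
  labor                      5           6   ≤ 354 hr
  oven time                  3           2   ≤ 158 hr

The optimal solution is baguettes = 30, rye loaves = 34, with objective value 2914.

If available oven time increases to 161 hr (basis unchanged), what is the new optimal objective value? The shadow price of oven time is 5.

Δb = 3, so new z* = 2914 + (5)·(3) = 2914 + 15 = 2929.

2929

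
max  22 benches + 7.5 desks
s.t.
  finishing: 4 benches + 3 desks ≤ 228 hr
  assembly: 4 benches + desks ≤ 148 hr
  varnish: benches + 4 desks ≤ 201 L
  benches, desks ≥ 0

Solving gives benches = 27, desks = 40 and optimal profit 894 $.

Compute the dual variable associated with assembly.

4.5

Check each constraint at x*: finishing 228/228 (tight); assembly 148/148 (tight); varnish 187/201 (slack 14).
Slack constraints have shadow price 0 (complementary slackness).
Dual feasibility on the basic columns requires 4·y_finishing + 4·y_assembly = 22, 3·y_finishing + 1·y_assembly = 7.5.
→ y_finishing = 1 and y_assembly = 4.5.
Shadow price of assembly = 4.5.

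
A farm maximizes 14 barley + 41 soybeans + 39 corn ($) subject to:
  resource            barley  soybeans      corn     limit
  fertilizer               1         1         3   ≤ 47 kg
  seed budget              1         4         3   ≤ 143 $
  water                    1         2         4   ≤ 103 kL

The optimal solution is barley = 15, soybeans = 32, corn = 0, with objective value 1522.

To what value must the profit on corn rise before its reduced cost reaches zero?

42

Check each constraint at x*: fertilizer 47/47 (tight); seed budget 143/143 (tight); water 79/103 (slack 24).
By complementary slackness, y = 0 for the non-binding constraint.
Dual feasibility on the basic columns requires 1·y_fertilizer + 1·y_seed budget = 14, 1·y_fertilizer + 4·y_seed budget = 41.
This yields shadow prices y_fertilizer = 5, y_seed budget = 9.
corn enters the basis when its profit ≥ yᵀa₃ = 5·3 + 9·3 = 42.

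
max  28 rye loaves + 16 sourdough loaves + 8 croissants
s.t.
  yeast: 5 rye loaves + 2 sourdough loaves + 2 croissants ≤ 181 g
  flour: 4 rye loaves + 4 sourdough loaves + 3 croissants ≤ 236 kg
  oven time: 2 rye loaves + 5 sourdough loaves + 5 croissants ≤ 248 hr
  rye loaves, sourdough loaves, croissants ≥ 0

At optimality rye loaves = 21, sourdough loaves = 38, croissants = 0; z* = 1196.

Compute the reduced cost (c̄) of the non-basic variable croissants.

At the optimum: yeast uses 181 of 181 (binding); flour uses 236 of 236 (binding); oven time uses 232 of 248 (slack = 16).
Slack constraints have shadow price 0 (complementary slackness).
Dual feasibility on the basic columns requires 5·y_yeast + 4·y_flour = 28, 2·y_yeast + 4·y_flour = 16.
This yields shadow prices y_yeast = 4, y_flour = 2.
Reduced cost of croissants: c₃ − yᵀa₃ = 8 − (4·2 + 2·3) = 8 − 14 = -6.

-6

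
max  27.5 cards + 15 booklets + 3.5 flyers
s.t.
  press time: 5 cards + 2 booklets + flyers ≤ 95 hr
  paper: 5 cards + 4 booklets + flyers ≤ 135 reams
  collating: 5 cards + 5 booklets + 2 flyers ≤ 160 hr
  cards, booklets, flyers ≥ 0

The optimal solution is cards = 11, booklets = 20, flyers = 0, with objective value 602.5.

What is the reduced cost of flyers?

-2

Binding: press time and paper. Non-binding: collating (5 unused).
Slack constraints have shadow price 0 (complementary slackness).
From A_Bᵀ y = c: 5·y_press time + 5·y_paper = 27.5; 2·y_press time + 4·y_paper = 15.
This yields shadow prices y_press time = 3.5, y_paper = 2.
Reduced cost of flyers: c₃ − yᵀa₃ = 3.5 − (3.5·1 + 2·1) = 3.5 − 5.5 = -2.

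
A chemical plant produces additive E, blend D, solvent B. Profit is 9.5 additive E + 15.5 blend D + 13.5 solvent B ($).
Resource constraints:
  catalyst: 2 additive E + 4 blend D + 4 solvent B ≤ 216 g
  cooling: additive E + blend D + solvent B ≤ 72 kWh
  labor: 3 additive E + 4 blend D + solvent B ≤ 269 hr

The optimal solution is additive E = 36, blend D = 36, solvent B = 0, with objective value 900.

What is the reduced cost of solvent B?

-2

At the optimum: catalyst uses 216 of 216 (binding); cooling uses 72 of 72 (binding); labor uses 252 of 269 (slack = 17).
By complementary slackness, y = 0 for the non-binding constraint.
From A_Bᵀ y = c: 2·y_catalyst + 1·y_cooling = 9.5; 4·y_catalyst + 1·y_cooling = 15.5.
This yields shadow prices y_catalyst = 3, y_cooling = 3.5.
Reduced cost of solvent B: c₃ − yᵀa₃ = 13.5 − (3·4 + 3.5·1) = 13.5 − 15.5 = -2.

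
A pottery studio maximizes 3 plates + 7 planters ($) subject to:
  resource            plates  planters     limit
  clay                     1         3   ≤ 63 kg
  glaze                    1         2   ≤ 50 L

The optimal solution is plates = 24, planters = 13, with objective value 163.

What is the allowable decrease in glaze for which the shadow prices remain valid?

Binding constraints: clay, glaze. The basis is B = [[1,3],[1,2]] with det -1.
Per unit decrease in glaze, x* moves by d = (-3, 1).
The basis stays optimal until plates reaches 0; allowable decrease = 8 L.

8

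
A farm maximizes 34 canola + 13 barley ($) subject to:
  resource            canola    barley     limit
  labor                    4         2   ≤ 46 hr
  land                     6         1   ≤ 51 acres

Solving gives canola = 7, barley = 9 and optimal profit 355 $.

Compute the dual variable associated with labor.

Both labor and land are binding at x*.
Dual feasibility on the basic columns requires 4·y_labor + 6·y_land = 34, 2·y_labor + 1·y_land = 13.
Solving: y_labor = 5.5, y_land = 2.
Shadow price of labor = 5.5.

5.5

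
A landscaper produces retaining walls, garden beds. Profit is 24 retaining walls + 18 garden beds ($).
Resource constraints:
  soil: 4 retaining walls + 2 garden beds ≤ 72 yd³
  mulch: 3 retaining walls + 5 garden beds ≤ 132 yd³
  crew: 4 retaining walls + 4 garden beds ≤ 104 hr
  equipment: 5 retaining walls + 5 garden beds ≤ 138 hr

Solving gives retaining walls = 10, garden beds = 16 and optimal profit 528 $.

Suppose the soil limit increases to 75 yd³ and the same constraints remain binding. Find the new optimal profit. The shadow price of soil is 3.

537

Δb = 3, so new z* = 528 + (3)·(3) = 528 + 9 = 537.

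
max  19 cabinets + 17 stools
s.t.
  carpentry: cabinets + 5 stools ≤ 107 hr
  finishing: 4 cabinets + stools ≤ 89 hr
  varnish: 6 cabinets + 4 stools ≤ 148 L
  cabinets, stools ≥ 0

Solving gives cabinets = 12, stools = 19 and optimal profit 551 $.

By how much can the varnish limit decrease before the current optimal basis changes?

Binding constraints: carpentry, varnish. The basis is B = [[1,5],[6,4]] with det -26.
Per unit decrease in varnish, x* moves by d = (-0.1923, 0.0385).
The basis stays optimal until cabinets reaches 0; allowable decrease = 62.4 L.

62.4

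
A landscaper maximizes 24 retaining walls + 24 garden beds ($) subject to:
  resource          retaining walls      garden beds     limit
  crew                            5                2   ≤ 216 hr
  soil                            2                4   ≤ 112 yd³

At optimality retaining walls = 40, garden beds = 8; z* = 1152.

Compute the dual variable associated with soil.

4.5

Check each constraint at x*: crew 216/216 (tight); soil 112/112 (tight).
From A_Bᵀ y = c: 5·y_crew + 2·y_soil = 24; 2·y_crew + 4·y_soil = 24.
Solving: y_crew = 3, y_soil = 4.5.
Shadow price of soil = 4.5.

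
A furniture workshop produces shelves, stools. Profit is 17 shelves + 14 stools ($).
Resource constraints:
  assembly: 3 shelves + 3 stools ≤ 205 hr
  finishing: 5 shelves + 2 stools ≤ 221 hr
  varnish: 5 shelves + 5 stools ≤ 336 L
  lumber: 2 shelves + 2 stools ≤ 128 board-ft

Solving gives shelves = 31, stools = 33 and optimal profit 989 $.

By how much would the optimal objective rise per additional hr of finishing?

Binding: finishing and lumber. Non-binding: assembly (13 unused), varnish (16 unused).
Since assembly, varnish are not tight, their duals are 0.
Dual feasibility on the basic columns requires 5·y_finishing + 2·y_lumber = 17, 2·y_finishing + 2·y_lumber = 14.
→ y_finishing = 1 and y_lumber = 6.
Shadow price of finishing = 1.

1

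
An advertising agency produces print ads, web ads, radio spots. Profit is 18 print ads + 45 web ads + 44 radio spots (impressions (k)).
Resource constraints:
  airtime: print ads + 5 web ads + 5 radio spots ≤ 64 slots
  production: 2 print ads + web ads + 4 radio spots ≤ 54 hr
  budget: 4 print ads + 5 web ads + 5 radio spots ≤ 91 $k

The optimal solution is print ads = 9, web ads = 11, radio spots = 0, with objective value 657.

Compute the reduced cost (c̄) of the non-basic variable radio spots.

-1

At the optimum: airtime uses 64 of 64 (binding); production uses 29 of 54 (slack = 25); budget uses 91 of 91 (binding).
Slack constraints have shadow price 0 (complementary slackness).
The binding rows give the dual system: 1·y_airtime + 4·y_budget = 18 and 5·y_airtime + 5·y_budget = 45.
Solving: y_airtime = 6, y_budget = 3.
Reduced cost of radio spots: c₃ − yᵀa₃ = 44 − (6·5 + 3·5) = 44 − 45 = -1.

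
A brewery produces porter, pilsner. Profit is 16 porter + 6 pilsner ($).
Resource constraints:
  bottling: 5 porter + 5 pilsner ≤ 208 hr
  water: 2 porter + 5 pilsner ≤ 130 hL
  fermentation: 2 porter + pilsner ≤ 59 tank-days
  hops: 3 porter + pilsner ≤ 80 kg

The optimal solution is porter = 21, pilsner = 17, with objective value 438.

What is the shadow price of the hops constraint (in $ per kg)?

Binding: fermentation and hops. Non-binding: bottling (18 unused), water (3 unused).
Slack constraints have shadow price 0 (complementary slackness).
Dual feasibility on the basic columns requires 2·y_fermentation + 3·y_hops = 16, 1·y_fermentation + 1·y_hops = 6.
→ y_fermentation = 2 and y_hops = 4.
Shadow price of hops = 4.

4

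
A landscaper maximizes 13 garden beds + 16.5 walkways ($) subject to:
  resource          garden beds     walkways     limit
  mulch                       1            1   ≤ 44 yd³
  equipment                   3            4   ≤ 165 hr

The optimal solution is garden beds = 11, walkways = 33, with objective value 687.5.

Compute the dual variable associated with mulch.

At the optimum: mulch uses 44 of 44 (binding); equipment uses 165 of 165 (binding).
From A_Bᵀ y = c: 1·y_mulch + 3·y_equipment = 13; 1·y_mulch + 4·y_equipment = 16.5.
This yields shadow prices y_mulch = 2.5, y_equipment = 3.5.
Shadow price of mulch = 2.5.

2.5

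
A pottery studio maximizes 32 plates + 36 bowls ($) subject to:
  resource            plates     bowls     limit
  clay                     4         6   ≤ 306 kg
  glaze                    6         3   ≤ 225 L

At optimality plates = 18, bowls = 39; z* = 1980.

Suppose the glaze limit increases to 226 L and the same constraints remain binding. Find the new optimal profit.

Check each constraint at x*: clay 306/306 (tight); glaze 225/225 (tight).
Dual feasibility on the basic columns requires 4·y_clay + 6·y_glaze = 32, 6·y_clay + 3·y_glaze = 36.
This yields shadow prices y_clay = 5, y_glaze = 2.
Δz = y_glaze·Δb = 2 × (1) = 2, so new z* = 1980 + 2 = 1982.

1982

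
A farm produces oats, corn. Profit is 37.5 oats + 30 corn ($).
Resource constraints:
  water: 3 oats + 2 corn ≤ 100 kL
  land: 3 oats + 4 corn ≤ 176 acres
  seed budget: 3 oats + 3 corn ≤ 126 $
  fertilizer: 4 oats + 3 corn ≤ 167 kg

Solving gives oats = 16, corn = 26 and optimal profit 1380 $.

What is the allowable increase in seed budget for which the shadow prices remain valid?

Binding constraints: water, seed budget. The basis is B = [[3,2],[3,3]] with det 3.
Per unit increase in seed budget, x* moves by d = (-0.6667, 1).
The basis stays optimal until land becomes binding; allowable increase = 12 $.

12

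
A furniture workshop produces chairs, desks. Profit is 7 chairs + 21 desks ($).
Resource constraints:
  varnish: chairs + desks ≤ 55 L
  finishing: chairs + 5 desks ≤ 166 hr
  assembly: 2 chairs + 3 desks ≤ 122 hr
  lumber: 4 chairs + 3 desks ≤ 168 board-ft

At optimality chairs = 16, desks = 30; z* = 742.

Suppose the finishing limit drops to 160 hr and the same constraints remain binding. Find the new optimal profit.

724

Check each constraint at x*: varnish 46/55 (slack 9); finishing 166/166 (tight); assembly 122/122 (tight); lumber 154/168 (slack 14).
Since varnish, lumber are not tight, their duals are 0.
From A_Bᵀ y = c: 1·y_finishing + 2·y_assembly = 7; 5·y_finishing + 3·y_assembly = 21.
This yields shadow prices y_finishing = 3, y_assembly = 2.
Δz = y_finishing·Δb = 3 × (-6) = -18, so new z* = 742 − 18 = 724.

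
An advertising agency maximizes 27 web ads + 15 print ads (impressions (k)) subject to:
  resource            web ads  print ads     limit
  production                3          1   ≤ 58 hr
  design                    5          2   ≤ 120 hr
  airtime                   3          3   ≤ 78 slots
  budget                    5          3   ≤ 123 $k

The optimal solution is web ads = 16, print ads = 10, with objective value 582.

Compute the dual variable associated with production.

6

At the optimum: production uses 58 of 58 (binding); design uses 100 of 120 (slack = 20); airtime uses 78 of 78 (binding); budget uses 110 of 123 (slack = 13).
Slack constraints have shadow price 0 (complementary slackness).
Dual feasibility on the basic columns requires 3·y_production + 3·y_airtime = 27, 1·y_production + 3·y_airtime = 15.
→ y_production = 6 and y_airtime = 3.
Shadow price of production = 6.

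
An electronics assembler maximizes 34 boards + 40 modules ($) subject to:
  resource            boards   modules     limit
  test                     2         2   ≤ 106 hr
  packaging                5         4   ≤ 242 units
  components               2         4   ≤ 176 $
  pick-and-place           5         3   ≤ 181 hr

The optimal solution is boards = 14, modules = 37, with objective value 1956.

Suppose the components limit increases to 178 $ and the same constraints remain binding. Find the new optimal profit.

1970

Check each constraint at x*: test 102/106 (slack 4); packaging 218/242 (slack 24); components 176/176 (tight); pick-and-place 181/181 (tight).
Since test, packaging are not tight, their duals are 0.
From A_Bᵀ y = c: 2·y_components + 5·y_pick-and-place = 34; 4·y_components + 3·y_pick-and-place = 40.
Solving: y_components = 7, y_pick-and-place = 4.
Δz = y_components·Δb = 7 × (2) = 14, so new z* = 1956 + 14 = 1970.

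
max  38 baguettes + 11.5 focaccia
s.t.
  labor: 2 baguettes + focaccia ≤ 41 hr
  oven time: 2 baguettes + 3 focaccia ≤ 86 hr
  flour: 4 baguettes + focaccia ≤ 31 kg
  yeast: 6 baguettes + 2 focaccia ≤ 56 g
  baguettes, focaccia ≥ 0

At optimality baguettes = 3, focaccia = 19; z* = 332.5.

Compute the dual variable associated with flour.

3.5

Check each constraint at x*: labor 25/41 (slack 16); oven time 63/86 (slack 23); flour 31/31 (tight); yeast 56/56 (tight).
Since labor, oven time are not tight, their duals are 0.
From A_Bᵀ y = c: 4·y_flour + 6·y_yeast = 38; 1·y_flour + 2·y_yeast = 11.5.
Solving: y_flour = 3.5, y_yeast = 4.
Shadow price of flour = 3.5.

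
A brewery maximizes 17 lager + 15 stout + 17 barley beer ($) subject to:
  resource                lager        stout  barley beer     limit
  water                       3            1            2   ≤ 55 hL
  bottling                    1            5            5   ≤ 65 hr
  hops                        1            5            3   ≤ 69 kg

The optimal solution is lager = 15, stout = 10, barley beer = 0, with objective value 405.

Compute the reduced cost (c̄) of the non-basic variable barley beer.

Binding: water and bottling. Non-binding: hops (4 unused).
By complementary slackness, y = 0 for the non-binding constraint.
Dual feasibility on the basic columns requires 3·y_water + 1·y_bottling = 17, 1·y_water + 5·y_bottling = 15.
Solving: y_water = 5, y_bottling = 2.
Reduced cost of barley beer: c₃ − yᵀa₃ = 17 − (5·2 + 2·5) = 17 − 20 = -3.

-3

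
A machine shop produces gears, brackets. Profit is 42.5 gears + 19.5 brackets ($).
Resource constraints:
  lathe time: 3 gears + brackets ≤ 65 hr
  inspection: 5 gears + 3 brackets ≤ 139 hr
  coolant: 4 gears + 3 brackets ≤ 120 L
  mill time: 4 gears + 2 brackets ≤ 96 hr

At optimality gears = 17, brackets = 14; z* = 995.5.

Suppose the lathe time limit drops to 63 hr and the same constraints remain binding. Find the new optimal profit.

Check each constraint at x*: lathe time 65/65 (tight); inspection 127/139 (slack 12); coolant 110/120 (slack 10); mill time 96/96 (tight).
By complementary slackness, y = 0 for the non-binding constraints.
Dual feasibility on the basic columns requires 3·y_lathe time + 4·y_mill time = 42.5, 1·y_lathe time + 2·y_mill time = 19.5.
→ y_lathe time = 3.5 and y_mill time = 8.
Δz = y_lathe time·Δb = 3.5 × (-2) = -7, so new z* = 995.5 − 7 = 988.5.

988.5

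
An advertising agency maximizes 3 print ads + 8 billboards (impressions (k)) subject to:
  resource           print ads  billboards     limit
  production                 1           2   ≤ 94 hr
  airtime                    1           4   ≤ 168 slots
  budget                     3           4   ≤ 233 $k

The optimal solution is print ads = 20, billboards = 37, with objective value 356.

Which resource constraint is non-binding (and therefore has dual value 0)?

production: 94/94 (binding)
airtime: 168/168 (binding)
budget: 208/233 (slack 25)
By complementary slackness, a constraint with positive slack has shadow price 0 → budget.

budget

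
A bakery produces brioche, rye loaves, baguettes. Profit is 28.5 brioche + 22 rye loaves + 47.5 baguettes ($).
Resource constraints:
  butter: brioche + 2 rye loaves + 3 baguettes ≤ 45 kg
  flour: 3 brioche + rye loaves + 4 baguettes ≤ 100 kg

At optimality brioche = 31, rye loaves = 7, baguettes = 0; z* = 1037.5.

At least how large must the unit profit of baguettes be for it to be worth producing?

Check each constraint at x*: butter 45/45 (tight); flour 100/100 (tight).
Dual feasibility on the basic columns requires 1·y_butter + 3·y_flour = 28.5, 2·y_butter + 1·y_flour = 22.
→ y_butter = 7.5 and y_flour = 7.
baguettes enters the basis when its profit ≥ yᵀa₃ = 7.5·3 + 7·4 = 50.5.

50.5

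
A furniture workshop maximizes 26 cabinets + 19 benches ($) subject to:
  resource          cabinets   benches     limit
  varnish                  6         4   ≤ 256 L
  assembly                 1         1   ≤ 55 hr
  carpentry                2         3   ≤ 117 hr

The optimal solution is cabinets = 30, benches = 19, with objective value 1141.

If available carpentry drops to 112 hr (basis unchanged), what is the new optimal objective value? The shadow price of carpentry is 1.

Δb = -5, so new z* = 1141 + (1)·(-5) = 1141 − 5 = 1136.

1136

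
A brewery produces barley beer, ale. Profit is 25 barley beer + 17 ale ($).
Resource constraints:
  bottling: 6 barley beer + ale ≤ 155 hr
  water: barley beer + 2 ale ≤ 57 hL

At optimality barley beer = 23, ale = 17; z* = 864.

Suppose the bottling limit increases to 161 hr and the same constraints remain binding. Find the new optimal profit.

882

At the optimum: bottling uses 155 of 155 (binding); water uses 57 of 57 (binding).
The binding rows give the dual system: 6·y_bottling + 1·y_water = 25 and 1·y_bottling + 2·y_water = 17.
→ y_bottling = 3 and y_water = 7.
Δz = y_bottling·Δb = 3 × (6) = 18, so new z* = 864 + 18 = 882.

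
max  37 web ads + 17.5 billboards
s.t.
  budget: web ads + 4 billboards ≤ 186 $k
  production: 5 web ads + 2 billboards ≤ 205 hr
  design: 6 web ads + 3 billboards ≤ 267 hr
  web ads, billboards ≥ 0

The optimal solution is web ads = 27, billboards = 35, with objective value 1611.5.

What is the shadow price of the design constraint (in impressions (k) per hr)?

Binding: production and design. Non-binding: budget (19 unused).
Since budget is not tight, its dual is 0.
From A_Bᵀ y = c: 5·y_production + 6·y_design = 37; 2·y_production + 3·y_design = 17.5.
This yields shadow prices y_production = 2, y_design = 4.5.
Shadow price of design = 4.5.

4.5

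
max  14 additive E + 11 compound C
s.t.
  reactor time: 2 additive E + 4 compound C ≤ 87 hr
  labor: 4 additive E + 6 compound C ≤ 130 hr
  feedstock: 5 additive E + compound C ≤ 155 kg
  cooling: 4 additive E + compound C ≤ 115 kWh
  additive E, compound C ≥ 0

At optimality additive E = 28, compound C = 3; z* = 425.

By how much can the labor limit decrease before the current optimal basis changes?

Binding constraints: labor, cooling. The basis is B = [[4,6],[4,1]] with det -20.
Per unit decrease in labor, x* moves by d = (0.05, -0.2).
The basis stays optimal until compound C reaches 0; allowable decrease = 15 hr.

15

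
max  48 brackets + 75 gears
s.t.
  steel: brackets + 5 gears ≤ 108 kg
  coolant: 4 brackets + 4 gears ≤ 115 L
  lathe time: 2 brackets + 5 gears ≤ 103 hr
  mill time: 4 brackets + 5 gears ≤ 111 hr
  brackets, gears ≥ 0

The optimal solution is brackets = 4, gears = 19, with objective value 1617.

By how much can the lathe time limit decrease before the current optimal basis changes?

47.5

Binding constraints: lathe time, mill time. The basis is B = [[2,5],[4,5]] with det -10.
Per unit decrease in lathe time, x* moves by d = (0.5, -0.4).
The basis stays optimal until gears reaches 0; allowable decrease = 47.5 hr.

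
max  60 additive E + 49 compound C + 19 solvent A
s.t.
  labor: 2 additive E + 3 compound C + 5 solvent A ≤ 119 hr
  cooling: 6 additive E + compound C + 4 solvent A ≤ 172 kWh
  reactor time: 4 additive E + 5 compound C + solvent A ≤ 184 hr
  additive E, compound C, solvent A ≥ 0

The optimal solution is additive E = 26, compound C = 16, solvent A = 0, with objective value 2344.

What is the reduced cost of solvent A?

-6

At the optimum: labor uses 100 of 119 (slack = 19); cooling uses 172 of 172 (binding); reactor time uses 184 of 184 (binding).
Slack constraints have shadow price 0 (complementary slackness).
From A_Bᵀ y = c: 6·y_cooling + 4·y_reactor time = 60; 1·y_cooling + 5·y_reactor time = 49.
→ y_cooling = 4 and y_reactor time = 9.
Reduced cost of solvent A: c₃ − yᵀa₃ = 19 − (4·4 + 9·1) = 19 − 25 = -6.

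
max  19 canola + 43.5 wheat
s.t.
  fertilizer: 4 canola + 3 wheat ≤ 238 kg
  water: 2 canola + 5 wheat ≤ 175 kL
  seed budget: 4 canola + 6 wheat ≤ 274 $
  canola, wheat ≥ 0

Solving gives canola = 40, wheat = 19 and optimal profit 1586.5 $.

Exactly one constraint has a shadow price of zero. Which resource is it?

fertilizer

fertilizer: 217/238 (slack 21)
water: 175/175 (binding)
seed budget: 274/274 (binding)
By complementary slackness, a constraint with positive slack has shadow price 0 → fertilizer.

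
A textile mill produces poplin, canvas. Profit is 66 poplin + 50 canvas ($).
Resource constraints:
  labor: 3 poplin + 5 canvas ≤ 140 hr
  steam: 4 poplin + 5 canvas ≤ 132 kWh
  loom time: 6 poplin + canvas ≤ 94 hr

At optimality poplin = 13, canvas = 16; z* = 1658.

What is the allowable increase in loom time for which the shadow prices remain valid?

Binding constraints: steam, loom time. The basis is B = [[4,5],[6,1]] with det -26.
Per unit increase in loom time, x* moves by d = (0.1923, -0.1538).
The basis stays optimal until canvas reaches 0; allowable increase = 104 hr.

104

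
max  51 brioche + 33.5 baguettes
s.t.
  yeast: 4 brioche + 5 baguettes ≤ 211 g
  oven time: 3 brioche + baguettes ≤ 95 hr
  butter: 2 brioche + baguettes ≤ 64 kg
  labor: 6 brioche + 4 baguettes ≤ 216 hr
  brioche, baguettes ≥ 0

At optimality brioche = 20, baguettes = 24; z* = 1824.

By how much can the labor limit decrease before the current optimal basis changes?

Binding constraints: butter, labor. The basis is B = [[2,1],[6,4]] with det 2.
Per unit decrease in labor, x* moves by d = (0.5, -1).
The basis stays optimal until oven time becomes binding; allowable decrease = 22 hr.

22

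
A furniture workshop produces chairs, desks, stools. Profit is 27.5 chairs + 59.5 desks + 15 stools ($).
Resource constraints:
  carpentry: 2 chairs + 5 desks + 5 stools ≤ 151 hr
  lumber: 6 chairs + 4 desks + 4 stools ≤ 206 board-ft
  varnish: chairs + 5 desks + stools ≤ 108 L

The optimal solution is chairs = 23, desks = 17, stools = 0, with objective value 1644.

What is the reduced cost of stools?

-6.5

Binding: lumber and varnish. Non-binding: carpentry (20 unused).
By complementary slackness, y = 0 for the non-binding constraint.
Dual feasibility on the basic columns requires 6·y_lumber + 1·y_varnish = 27.5, 4·y_lumber + 5·y_varnish = 59.5.
This yields shadow prices y_lumber = 3, y_varnish = 9.5.
Reduced cost of stools: c₃ − yᵀa₃ = 15 − (3·4 + 9.5·1) = 15 − 21.5 = -6.5.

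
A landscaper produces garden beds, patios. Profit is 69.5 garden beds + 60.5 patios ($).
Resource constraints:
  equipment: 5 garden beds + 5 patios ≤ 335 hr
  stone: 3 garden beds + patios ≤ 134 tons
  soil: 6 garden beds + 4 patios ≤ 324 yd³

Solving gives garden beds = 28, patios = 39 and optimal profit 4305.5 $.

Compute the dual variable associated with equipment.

8.5

Check each constraint at x*: equipment 335/335 (tight); stone 123/134 (slack 11); soil 324/324 (tight).
By complementary slackness, y = 0 for the non-binding constraint.
From A_Bᵀ y = c: 5·y_equipment + 6·y_soil = 69.5; 5·y_equipment + 4·y_soil = 60.5.
→ y_equipment = 8.5 and y_soil = 4.5.
Shadow price of equipment = 8.5.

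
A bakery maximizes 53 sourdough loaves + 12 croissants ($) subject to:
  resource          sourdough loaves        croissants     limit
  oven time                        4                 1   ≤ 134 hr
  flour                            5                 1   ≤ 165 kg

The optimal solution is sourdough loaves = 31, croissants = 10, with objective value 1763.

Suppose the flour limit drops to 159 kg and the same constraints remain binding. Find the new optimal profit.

1733

Check each constraint at x*: oven time 134/134 (tight); flour 165/165 (tight).
From A_Bᵀ y = c: 4·y_oven time + 5·y_flour = 53; 1·y_oven time + 1·y_flour = 12.
→ y_oven time = 7 and y_flour = 5.
Δz = y_flour·Δb = 5 × (-6) = -30, so new z* = 1763 − 30 = 1733.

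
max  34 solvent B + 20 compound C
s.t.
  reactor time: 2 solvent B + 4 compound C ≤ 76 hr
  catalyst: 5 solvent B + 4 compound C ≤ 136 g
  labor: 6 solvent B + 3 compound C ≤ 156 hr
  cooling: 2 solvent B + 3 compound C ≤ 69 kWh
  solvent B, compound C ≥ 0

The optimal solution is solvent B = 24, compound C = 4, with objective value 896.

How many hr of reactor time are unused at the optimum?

12

reactor time used = 2·24 + 4·4 = 64; slack = 76 − 64 = 12.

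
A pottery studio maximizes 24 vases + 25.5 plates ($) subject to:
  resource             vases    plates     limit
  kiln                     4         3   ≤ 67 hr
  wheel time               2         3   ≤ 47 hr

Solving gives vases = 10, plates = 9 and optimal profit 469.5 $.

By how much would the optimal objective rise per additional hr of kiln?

3.5

At the optimum: kiln uses 67 of 67 (binding); wheel time uses 47 of 47 (binding).
From A_Bᵀ y = c: 4·y_kiln + 2·y_wheel time = 24; 3·y_kiln + 3·y_wheel time = 25.5.
This yields shadow prices y_kiln = 3.5, y_wheel time = 5.
Shadow price of kiln = 3.5.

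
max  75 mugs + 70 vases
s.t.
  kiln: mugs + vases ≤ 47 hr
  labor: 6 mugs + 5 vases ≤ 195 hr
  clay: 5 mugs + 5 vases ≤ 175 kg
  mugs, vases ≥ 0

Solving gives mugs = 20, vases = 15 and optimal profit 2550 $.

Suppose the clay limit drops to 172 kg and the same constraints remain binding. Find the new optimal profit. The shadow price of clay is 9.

2523

Δb = -3, so new z* = 2550 + (9)·(-3) = 2550 − 27 = 2523.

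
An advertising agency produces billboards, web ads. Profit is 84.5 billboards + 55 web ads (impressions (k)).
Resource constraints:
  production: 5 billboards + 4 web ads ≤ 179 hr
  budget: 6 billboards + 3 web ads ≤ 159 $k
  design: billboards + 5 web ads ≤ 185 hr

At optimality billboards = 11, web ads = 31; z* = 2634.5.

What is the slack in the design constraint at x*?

19

design used = 1·11 + 5·31 = 166; slack = 185 − 166 = 19.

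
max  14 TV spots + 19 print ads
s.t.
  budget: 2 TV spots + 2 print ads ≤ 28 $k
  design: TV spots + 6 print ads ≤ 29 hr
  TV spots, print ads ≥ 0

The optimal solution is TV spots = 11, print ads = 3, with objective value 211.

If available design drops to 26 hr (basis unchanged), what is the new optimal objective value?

Both budget and design are binding at x*.
The binding rows give the dual system: 2·y_budget + 1·y_design = 14 and 2·y_budget + 6·y_design = 19.
→ y_budget = 6.5 and y_design = 1.
Δz = y_design·Δb = 1 × (-3) = -3, so new z* = 211 − 3 = 208.

208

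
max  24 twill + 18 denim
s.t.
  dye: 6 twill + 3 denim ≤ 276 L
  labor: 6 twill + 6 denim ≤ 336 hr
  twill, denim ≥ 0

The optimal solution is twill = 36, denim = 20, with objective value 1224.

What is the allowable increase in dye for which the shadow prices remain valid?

Binding constraints: dye, labor. The basis is B = [[6,3],[6,6]] with det 18.
Per unit increase in dye, x* moves by d = (0.3333, -0.3333).
The basis stays optimal until denim reaches 0; allowable increase = 60 L.

60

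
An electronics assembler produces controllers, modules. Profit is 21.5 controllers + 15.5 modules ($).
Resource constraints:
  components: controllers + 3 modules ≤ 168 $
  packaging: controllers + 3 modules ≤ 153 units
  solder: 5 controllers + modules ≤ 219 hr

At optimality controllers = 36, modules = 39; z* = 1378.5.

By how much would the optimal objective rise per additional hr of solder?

At the optimum: components uses 153 of 168 (slack = 15); packaging uses 153 of 153 (binding); solder uses 219 of 219 (binding).
Since components is not tight, its dual is 0.
The binding rows give the dual system: 1·y_packaging + 5·y_solder = 21.5 and 3·y_packaging + 1·y_solder = 15.5.
This yields shadow prices y_packaging = 4, y_solder = 3.5.
Shadow price of solder = 3.5.

3.5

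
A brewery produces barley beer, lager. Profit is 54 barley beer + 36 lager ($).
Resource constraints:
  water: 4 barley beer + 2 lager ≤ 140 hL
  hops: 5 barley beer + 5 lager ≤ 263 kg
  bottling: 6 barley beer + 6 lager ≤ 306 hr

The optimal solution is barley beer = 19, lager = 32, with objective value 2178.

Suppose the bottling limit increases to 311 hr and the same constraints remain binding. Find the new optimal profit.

Binding: water and bottling. Non-binding: hops (8 unused).
Since hops is not tight, its dual is 0.
Dual feasibility on the basic columns requires 4·y_water + 6·y_bottling = 54, 2·y_water + 6·y_bottling = 36.
Solving: y_water = 9, y_bottling = 3.
Δz = y_bottling·Δb = 3 × (5) = 15, so new z* = 2178 + 15 = 2193.

2193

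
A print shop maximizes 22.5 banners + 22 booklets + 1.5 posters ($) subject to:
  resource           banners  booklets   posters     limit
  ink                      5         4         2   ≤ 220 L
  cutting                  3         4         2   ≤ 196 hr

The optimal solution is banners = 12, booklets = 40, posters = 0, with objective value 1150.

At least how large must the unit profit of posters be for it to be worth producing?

11

At the optimum: ink uses 220 of 220 (binding); cutting uses 196 of 196 (binding).
From A_Bᵀ y = c: 5·y_ink + 3·y_cutting = 22.5; 4·y_ink + 4·y_cutting = 22.
→ y_ink = 3 and y_cutting = 2.5.
posters enters the basis when its profit ≥ yᵀa₃ = 3·2 + 2.5·2 = 11.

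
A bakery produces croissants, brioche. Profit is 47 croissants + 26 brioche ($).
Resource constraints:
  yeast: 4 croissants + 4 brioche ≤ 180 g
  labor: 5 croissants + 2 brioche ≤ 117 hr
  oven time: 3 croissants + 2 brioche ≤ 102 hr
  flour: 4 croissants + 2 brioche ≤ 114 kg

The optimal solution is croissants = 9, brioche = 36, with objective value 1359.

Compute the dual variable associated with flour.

0

At the optimum: yeast uses 180 of 180 (binding); labor uses 117 of 117 (binding); oven time uses 99 of 102 (slack = 3); flour uses 108 of 114 (slack = 6).
By complementary slackness, y = 0 for the non-binding constraints.
Dual feasibility on the basic columns requires 4·y_yeast + 5·y_labor = 47, 4·y_yeast + 2·y_labor = 26.
This yields shadow prices y_yeast = 3, y_labor = 7.
Shadow price of flour = 0.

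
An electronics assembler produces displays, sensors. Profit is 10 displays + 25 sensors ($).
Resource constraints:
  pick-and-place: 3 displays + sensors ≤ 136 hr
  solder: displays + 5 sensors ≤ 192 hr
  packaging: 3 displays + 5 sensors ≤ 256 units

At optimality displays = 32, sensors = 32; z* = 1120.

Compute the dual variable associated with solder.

At the optimum: pick-and-place uses 128 of 136 (slack = 8); solder uses 192 of 192 (binding); packaging uses 256 of 256 (binding).
By complementary slackness, y = 0 for the non-binding constraint.
The binding rows give the dual system: 1·y_solder + 3·y_packaging = 10 and 5·y_solder + 5·y_packaging = 25.
Solving: y_solder = 2.5, y_packaging = 2.5.
Shadow price of solder = 2.5.

2.5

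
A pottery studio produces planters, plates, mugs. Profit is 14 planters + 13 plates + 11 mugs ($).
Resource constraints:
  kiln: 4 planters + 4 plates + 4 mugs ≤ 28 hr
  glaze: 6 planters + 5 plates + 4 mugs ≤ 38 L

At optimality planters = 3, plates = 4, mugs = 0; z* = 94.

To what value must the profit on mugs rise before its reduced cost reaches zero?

12

Both kiln and glaze are binding at x*.
The binding rows give the dual system: 4·y_kiln + 6·y_glaze = 14 and 4·y_kiln + 5·y_glaze = 13.
→ y_kiln = 2 and y_glaze = 1.
mugs enters the basis when its profit ≥ yᵀa₃ = 2·4 + 1·4 = 12.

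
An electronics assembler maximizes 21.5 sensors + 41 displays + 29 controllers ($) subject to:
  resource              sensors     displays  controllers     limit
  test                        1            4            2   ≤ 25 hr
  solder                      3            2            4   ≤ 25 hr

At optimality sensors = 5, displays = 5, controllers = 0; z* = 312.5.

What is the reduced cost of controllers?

Check each constraint at x*: test 25/25 (tight); solder 25/25 (tight).
The binding rows give the dual system: 1·y_test + 3·y_solder = 21.5 and 4·y_test + 2·y_solder = 41.
→ y_test = 8 and y_solder = 4.5.
Reduced cost of controllers: c₃ − yᵀa₃ = 29 − (8·2 + 4.5·4) = 29 − 34 = -5.

-5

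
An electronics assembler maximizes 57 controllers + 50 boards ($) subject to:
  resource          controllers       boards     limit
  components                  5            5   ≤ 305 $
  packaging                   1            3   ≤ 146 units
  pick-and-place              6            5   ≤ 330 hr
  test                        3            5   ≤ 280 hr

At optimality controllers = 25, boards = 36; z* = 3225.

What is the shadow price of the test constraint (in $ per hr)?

0

Binding: components and pick-and-place. Non-binding: packaging (13 unused), test (25 unused).
Slack constraints have shadow price 0 (complementary slackness).
Dual feasibility on the basic columns requires 5·y_components + 6·y_pick-and-place = 57, 5·y_components + 5·y_pick-and-place = 50.
This yields shadow prices y_components = 3, y_pick-and-place = 7.
Shadow price of test = 0.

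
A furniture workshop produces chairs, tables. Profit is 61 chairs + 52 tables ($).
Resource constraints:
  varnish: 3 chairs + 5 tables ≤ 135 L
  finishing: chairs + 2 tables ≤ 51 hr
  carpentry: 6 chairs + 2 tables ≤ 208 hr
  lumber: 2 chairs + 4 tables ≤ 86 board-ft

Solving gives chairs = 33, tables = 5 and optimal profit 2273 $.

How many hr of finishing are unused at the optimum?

8

finishing used = 1·33 + 2·5 = 43; slack = 51 − 43 = 8.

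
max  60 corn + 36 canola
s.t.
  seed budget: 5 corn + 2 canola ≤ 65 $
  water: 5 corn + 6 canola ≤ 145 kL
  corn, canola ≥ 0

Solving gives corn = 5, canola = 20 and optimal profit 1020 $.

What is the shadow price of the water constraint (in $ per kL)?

3

Check each constraint at x*: seed budget 65/65 (tight); water 145/145 (tight).
Dual feasibility on the basic columns requires 5·y_seed budget + 5·y_water = 60, 2·y_seed budget + 6·y_water = 36.
This yields shadow prices y_seed budget = 9, y_water = 3.
Shadow price of water = 3.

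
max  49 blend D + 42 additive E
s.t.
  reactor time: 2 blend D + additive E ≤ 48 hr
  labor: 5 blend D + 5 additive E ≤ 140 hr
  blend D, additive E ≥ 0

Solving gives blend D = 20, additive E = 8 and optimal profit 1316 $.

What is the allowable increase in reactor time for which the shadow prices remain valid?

8

Binding constraints: reactor time, labor. The basis is B = [[2,1],[5,5]] with det 5.
Per unit increase in reactor time, x* moves by d = (1, -1).
The basis stays optimal until additive E reaches 0; allowable increase = 8 hr.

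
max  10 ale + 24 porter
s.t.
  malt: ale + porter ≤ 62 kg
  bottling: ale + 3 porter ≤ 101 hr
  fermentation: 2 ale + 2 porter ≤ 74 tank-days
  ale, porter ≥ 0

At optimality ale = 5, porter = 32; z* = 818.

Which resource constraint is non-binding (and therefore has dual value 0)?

malt

malt: 37/62 (slack 25)
bottling: 101/101 (binding)
fermentation: 74/74 (binding)
By complementary slackness, a constraint with positive slack has shadow price 0 → malt.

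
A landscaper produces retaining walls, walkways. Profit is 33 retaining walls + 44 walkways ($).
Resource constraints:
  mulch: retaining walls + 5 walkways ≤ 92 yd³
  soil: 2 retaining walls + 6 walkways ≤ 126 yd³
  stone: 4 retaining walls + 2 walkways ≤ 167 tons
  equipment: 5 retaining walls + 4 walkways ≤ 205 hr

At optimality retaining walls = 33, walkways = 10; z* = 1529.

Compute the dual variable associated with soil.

Check each constraint at x*: mulch 83/92 (slack 9); soil 126/126 (tight); stone 152/167 (slack 15); equipment 205/205 (tight).
Slack constraints have shadow price 0 (complementary slackness).
The binding rows give the dual system: 2·y_soil + 5·y_equipment = 33 and 6·y_soil + 4·y_equipment = 44.
Solving: y_soil = 4, y_equipment = 5.
Shadow price of soil = 4.

4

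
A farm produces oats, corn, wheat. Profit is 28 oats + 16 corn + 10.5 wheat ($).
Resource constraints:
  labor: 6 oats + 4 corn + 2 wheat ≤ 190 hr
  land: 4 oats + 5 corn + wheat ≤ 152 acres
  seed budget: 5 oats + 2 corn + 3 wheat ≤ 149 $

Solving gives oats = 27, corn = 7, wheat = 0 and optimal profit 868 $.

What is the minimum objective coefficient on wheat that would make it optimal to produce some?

12

Binding: labor and seed budget. Non-binding: land (9 unused).
Since land is not tight, its dual is 0.
Dual feasibility on the basic columns requires 6·y_labor + 5·y_seed budget = 28, 4·y_labor + 2·y_seed budget = 16.
→ y_labor = 3 and y_seed budget = 2.
wheat enters the basis when its profit ≥ yᵀa₃ = 3·2 + 2·3 = 12.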